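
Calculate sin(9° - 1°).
sin(9° - 1°) = sin 9° cos 1° - cos 9° sin 1° = 0.1392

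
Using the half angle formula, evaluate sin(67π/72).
sin(67π/72) = √((1 - cos 67π/36)/2) = 0.2164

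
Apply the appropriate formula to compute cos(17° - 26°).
cos(17° - 26°) = cos 17° cos 26° + sin 17° sin 26° = 0.9877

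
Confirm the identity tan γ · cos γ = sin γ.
LHS = (sin γ/cos γ) · cos γ = sin γ = RHS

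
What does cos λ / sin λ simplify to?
cos λ / sin λ = cot λ (using Quotient identity)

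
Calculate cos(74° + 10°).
cos(74° + 10°) = cos 74° cos 10° - sin 74° sin 10° = 0.1045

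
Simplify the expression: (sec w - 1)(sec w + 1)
(sec w - 1)(sec w + 1) = tan²w (using Diff. of squares)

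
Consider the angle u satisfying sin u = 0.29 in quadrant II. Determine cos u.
cos u = ±√(1 - sin²u) = -0.957 (negative in QII)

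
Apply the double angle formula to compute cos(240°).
cos(240°) = cos²120° - sin²120° = -1/2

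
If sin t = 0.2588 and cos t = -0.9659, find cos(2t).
cos(2t) = cos²t - sin²t = 0.866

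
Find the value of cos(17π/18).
cos(17π/18) = -0.9848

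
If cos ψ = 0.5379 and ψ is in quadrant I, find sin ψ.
sin ψ = 0.843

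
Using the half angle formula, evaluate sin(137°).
sin(137°) = √((1 - cos 274°)/2) = 0.682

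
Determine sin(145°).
sin(145°) = 0.5736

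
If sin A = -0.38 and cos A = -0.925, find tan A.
tan A = sin A / cos A = 0.4108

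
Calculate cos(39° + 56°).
cos(39° + 56°) = cos 39° cos 56° - sin 39° sin 56° = -0.08716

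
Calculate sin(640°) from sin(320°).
sin(640°) = 2 sin 320° cos 320° = -0.9848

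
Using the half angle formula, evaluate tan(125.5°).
tan(125.5°) = sin 251° / (1 + cos 251°) = -1.402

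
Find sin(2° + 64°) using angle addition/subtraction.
sin(2° + 64°) = sin 2° cos 64° + cos 2° sin 64° = 0.9135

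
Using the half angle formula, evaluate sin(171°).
sin(171°) = √((1 - cos 342°)/2) = 0.1564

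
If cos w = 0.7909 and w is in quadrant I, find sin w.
sin w = 0.6119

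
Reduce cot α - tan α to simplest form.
cot α - tan α = 2 cot(2α) (using Double angle)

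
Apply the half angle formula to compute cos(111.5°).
cos(111.5°) = -√((1 + cos 223°)/2) = -0.3665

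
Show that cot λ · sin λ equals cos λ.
LHS = (cos λ/sin λ) · sin λ = cos λ = RHS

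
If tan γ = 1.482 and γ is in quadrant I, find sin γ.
sin γ = 0.8289 (using tan²γ + 1 = sec²γ)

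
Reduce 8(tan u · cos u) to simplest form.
8(tan u · cos u) = 8(sin u) (using Quotient identity)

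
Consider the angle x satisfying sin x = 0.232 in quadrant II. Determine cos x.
cos x = ±√(1 - sin²x) = -0.9727 (negative in QII)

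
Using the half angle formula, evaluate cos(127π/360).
cos(127π/360) = √((1 + cos 127π/180)/2) = 0.4462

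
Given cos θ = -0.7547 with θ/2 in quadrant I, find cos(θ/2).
cos(θ/2) = ±√((1 + cos θ)/2); positive since θ/2 ∈ QI, so cos(θ/2) = 0.3502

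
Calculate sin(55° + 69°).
sin(55° + 69°) = sin 55° cos 69° + cos 55° sin 69° = 0.829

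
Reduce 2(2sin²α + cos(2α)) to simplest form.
2(2sin²α + cos(2α)) = 2 (using Double angle)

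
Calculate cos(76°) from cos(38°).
cos(76°) = cos²38° - sin²38° = 0.2419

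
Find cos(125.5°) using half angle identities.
cos(125.5°) = -√((1 + cos 251°)/2) = -0.5807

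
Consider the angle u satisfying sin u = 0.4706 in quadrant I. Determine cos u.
cos u = √(1 - sin²u) = 0.8823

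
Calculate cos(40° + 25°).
cos(40° + 25°) = cos 40° cos 25° - sin 40° sin 25° = 0.4226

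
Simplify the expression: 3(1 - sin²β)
3(1 - sin²β) = 3(cos²β) (using Pythagorean identity)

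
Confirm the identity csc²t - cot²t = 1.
LHS = 1/sin²t - cos²t/sin²t = (1 - cos²t)/sin²t = sin²t/sin²t = 1 = RHS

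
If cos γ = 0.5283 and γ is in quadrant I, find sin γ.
sin γ = 0.8491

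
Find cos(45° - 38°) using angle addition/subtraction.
cos(45° - 38°) = cos 45° cos 38° + sin 45° sin 38° = 0.9925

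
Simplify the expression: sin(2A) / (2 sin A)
sin(2A) / (2 sin A) = cos A (using Double angle)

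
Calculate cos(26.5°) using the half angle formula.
cos(26.5°) = √((1 + cos 53°)/2) = 0.8949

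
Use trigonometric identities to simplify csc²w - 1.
csc²w - 1 = cot²w (using Pythagorean identity)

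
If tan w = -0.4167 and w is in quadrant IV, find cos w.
cos w = 0.9231 (using tan²w + 1 = sec²w)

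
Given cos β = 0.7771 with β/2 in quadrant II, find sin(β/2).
sin(β/2) = ±√((1 - cos β)/2); positive since β/2 ∈ QII, so sin(β/2) = 0.3338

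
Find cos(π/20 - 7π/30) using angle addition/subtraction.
cos(π/20 - 7π/30) = cos π/20 cos 7π/30 + sin π/20 sin 7π/30 = 0.8387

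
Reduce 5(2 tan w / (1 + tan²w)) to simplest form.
5(2 tan w / (1 + tan²w)) = 5(sin(2w)) (using Double angle)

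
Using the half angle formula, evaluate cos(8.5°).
cos(8.5°) = √((1 + cos 17°)/2) = 0.989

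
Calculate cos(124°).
cos(124°) = -0.5592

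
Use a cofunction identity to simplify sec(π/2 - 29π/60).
sec(π/2 - 29π/60) = csc(29π/60)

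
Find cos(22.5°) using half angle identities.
cos(22.5°) = √((1 + cos 45°)/2) = √(2+√2)/2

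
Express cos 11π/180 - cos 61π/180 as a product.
cos 11π/180 - cos 61π/180 = -2 sin(π/5) sin(-5π/36)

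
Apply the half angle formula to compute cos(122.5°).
cos(122.5°) = -√((1 + cos 245°)/2) = -0.5373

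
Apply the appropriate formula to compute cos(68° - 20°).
cos(68° - 20°) = cos 68° cos 20° + sin 68° sin 20° = 0.6691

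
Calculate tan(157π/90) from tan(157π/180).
tan(157π/90) = 2 tan 157π/180 / (1 - tan²157π/180) = -1.036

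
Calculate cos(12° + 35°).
cos(12° + 35°) = cos 12° cos 35° - sin 12° sin 35° = 0.682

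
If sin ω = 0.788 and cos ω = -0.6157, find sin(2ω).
sin(2ω) = 2 sin ω cos ω = -0.9703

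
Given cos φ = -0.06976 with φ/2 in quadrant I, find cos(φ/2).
cos(φ/2) = ±√((1 + cos φ)/2); positive since φ/2 ∈ QI, so cos(φ/2) = 0.682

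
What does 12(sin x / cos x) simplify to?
12(sin x / cos x) = 12(tan x) (using Quotient identity)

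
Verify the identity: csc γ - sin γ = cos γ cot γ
LHS = 1/sin γ - sin γ = (1 - sin²γ)/sin γ = cos²γ/sin γ = cos γ · (cos γ/sin γ) = cos γ cot γ = RHS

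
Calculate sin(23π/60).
sin(23π/60) = 0.9336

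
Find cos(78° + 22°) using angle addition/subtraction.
cos(78° + 22°) = cos 78° cos 22° - sin 78° sin 22° = -0.1736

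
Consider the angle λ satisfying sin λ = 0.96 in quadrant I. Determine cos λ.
cos λ = √(1 - sin²λ) = 0.28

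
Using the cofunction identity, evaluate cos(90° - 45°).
cos(90° - 45°) = sin(45°) = √2/2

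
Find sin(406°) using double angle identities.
sin(406°) = 2 sin 203° cos 203° = 0.7193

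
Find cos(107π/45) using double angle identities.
cos(107π/45) = cos²107π/90 - sin²107π/90 = 0.3746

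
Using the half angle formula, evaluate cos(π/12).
cos(π/12) = √((1 + cos π/6)/2) = (√6+√2)/4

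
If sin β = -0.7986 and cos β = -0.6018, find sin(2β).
sin(2β) = 2 sin β cos β = 0.9612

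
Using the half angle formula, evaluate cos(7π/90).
cos(7π/90) = √((1 + cos 7π/45)/2) = 0.9703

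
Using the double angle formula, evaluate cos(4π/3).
cos(4π/3) = cos²2π/3 - sin²2π/3 = -1/2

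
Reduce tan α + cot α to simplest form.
tan α + cot α = sec α csc α (using Quotient identities)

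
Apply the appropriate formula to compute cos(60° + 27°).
cos(60° + 27°) = cos 60° cos 27° - sin 60° sin 27° = 0.05234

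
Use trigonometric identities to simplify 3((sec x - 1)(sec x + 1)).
3((sec x - 1)(sec x + 1)) = 3(tan²x) (using Diff. of squares)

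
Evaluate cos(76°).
cos(76°) = 0.2419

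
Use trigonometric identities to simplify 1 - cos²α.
1 - cos²α = sin²α (using Pythagorean identity)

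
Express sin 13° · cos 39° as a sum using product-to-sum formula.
sin 13° cos 39° = (1/2)[sin(13°+39°) + sin(13°-39°)]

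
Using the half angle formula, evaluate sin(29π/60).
sin(29π/60) = √((1 - cos 29π/30)/2) = 0.9986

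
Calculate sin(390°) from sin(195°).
sin(390°) = 2 sin 195° cos 195° = 1/2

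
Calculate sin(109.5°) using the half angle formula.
sin(109.5°) = √((1 - cos 219°)/2) = 0.9426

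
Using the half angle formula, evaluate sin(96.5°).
sin(96.5°) = √((1 - cos 193°)/2) = 0.9936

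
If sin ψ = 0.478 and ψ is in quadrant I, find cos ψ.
cos ψ = 0.8784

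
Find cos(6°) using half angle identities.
cos(6°) = √((1 + cos 12°)/2) = 0.9945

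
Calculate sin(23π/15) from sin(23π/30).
sin(23π/15) = 2 sin 23π/30 cos 23π/30 = -0.9945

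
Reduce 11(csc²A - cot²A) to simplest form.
11(csc²A - cot²A) = 11 (using Pythagorean identity)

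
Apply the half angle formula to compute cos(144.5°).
cos(144.5°) = -√((1 + cos 289°)/2) = -0.8141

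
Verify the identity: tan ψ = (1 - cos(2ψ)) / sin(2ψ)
RHS = 2sin²ψ / (2 sin ψ cos ψ) = sin ψ/cos ψ = tan ψ = LHS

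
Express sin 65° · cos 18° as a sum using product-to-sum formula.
sin 65° cos 18° = (1/2)[sin(65°+18°) + sin(65°-18°)]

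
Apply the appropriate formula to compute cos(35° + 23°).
cos(35° + 23°) = cos 35° cos 23° - sin 35° sin 23° = 0.5299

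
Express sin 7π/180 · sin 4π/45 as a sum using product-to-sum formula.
sin 7π/180 sin 4π/45 = (1/2)[cos(7π/180-4π/45) - cos(7π/180+4π/45)]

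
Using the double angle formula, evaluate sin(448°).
sin(448°) = 2 sin 224° cos 224° = 0.9994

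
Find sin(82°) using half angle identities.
sin(82°) = √((1 - cos 164°)/2) = 0.9903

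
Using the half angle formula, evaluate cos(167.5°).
cos(167.5°) = -√((1 + cos 335°)/2) = -0.9763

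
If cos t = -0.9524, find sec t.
sec t = 1/cos t = -1.05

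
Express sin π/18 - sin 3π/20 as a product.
sin π/18 - sin 3π/20 = 2 cos(37π/360) sin(-17π/360)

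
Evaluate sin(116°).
sin(116°) = 0.8988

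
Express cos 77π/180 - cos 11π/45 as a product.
cos 77π/180 - cos 11π/45 = -2 sin(121π/360) sin(11π/120)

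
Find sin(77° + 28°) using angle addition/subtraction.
sin(77° + 28°) = sin 77° cos 28° + cos 77° sin 28° = (√6+√2)/4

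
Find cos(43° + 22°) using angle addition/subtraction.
cos(43° + 22°) = cos 43° cos 22° - sin 43° sin 22° = 0.4226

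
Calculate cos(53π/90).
cos(53π/90) = -0.2756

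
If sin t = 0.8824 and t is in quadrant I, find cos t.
cos t = 0.4705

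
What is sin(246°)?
sin(246°) = -0.9135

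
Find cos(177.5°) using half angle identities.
cos(177.5°) = -√((1 + cos 355°)/2) = -0.999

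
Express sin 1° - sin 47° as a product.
sin 1° - sin 47° = 2 cos(24°) sin(-23°)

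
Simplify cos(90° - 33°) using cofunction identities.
cos(90° - 33°) = sin(33°)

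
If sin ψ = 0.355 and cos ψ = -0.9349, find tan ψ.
tan ψ = sin ψ / cos ψ = -0.3797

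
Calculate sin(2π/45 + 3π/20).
sin(2π/45 + 3π/20) = sin 2π/45 cos 3π/20 + cos 2π/45 sin 3π/20 = 0.5736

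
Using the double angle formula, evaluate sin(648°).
sin(648°) = 2 sin 324° cos 324° = -0.9511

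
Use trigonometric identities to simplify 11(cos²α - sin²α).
11(cos²α - sin²α) = 11(cos(2α)) (using Double angle)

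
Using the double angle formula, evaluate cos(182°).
cos(182°) = cos²91° - sin²91° = -0.9994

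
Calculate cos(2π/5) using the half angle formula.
cos(2π/5) = √((1 + cos 4π/5)/2) = 0.309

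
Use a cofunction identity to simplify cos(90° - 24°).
cos(90° - 24°) = sin(24°)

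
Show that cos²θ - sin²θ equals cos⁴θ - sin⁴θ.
RHS = (cos²θ - sin²θ)(cos²θ + sin²θ) = (cos²θ - sin²θ) · 1 = cos²θ - sin²θ = LHS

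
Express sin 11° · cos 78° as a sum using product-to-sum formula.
sin 11° cos 78° = (1/2)[sin(11°+78°) + sin(11°-78°)]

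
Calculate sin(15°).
sin(15°) = (√6-√2)/4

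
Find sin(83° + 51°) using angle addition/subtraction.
sin(83° + 51°) = sin 83° cos 51° + cos 83° sin 51° = 0.7193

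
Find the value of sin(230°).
sin(230°) = -0.766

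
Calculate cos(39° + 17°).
cos(39° + 17°) = cos 39° cos 17° - sin 39° sin 17° = 0.5592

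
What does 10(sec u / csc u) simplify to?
10(sec u / csc u) = 10(tan u) (using Reciprocal identities)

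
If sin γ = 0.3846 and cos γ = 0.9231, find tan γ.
tan γ = sin γ / cos γ = 0.4166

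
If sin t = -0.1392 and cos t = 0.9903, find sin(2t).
sin(2t) = 2 sin t cos t = -0.2757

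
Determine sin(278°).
sin(278°) = -0.9903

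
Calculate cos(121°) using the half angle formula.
cos(121°) = -√((1 + cos 242°)/2) = -0.515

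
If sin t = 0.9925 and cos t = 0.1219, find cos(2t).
cos(2t) = cos²t - sin²t = -0.9702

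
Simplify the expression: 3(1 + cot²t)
3(1 + cot²t) = 3(csc²t) (using Pythagorean identity)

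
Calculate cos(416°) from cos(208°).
cos(416°) = cos²208° - sin²208° = 0.5592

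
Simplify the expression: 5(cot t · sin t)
5(cot t · sin t) = 5(cos t) (using Quotient identity)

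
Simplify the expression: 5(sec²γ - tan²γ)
5(sec²γ - tan²γ) = 5 (using Pythagorean identity)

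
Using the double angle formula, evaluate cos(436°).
cos(436°) = cos²218° - sin²218° = 0.2419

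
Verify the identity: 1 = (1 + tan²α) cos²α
RHS = sec²α · cos²α = (1/cos²α) · cos²α = 1 = LHS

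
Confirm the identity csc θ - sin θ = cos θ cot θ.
LHS = 1/sin θ - sin θ = (1 - sin²θ)/sin θ = cos²θ/sin θ = cos θ · (cos θ/sin θ) = cos θ cot θ = RHS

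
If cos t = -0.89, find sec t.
sec t = 1/cos t = -1.124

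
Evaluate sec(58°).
sec(58°) = 1.887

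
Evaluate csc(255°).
csc(255°) = -1.035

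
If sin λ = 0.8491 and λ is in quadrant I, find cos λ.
cos λ = 0.5282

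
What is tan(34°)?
tan(34°) = 0.6745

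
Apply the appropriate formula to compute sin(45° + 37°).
sin(45° + 37°) = sin 45° cos 37° + cos 45° sin 37° = 0.9903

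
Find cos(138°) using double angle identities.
cos(138°) = cos²69° - sin²69° = -0.7431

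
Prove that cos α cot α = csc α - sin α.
RHS = 1/sin α - sin α = (1 - sin²α)/sin α = cos²α/sin α = cos α · (cos α/sin α) = cos α cot α = LHS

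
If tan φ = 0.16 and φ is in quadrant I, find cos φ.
cos φ = 0.9874 (using tan²φ + 1 = sec²φ)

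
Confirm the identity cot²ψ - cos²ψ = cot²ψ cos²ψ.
LHS = cos²ψ/sin²ψ - cos²ψ = cos²ψ(1/sin²ψ - 1) = cos²ψ · (1 - sin²ψ)/sin²ψ = cos²ψ · cos²ψ/sin²ψ = cos²ψ · cot²ψ = RHS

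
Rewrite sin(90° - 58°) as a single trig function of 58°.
sin(90° - 58°) = cos(58°)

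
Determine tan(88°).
tan(88°) = 28.64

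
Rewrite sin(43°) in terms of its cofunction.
sin(43°) = cos(90° - 43°) = cos(47°)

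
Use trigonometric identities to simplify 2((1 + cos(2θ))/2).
2((1 + cos(2θ))/2) = 2(cos²θ) (using Power reduction)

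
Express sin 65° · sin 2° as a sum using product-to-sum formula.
sin 65° sin 2° = (1/2)[cos(65°-2°) - cos(65°+2°)]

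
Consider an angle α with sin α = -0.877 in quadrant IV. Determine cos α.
cos α = √(1 - sin²α) = 0.4805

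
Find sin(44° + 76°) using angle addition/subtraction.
sin(44° + 76°) = sin 44° cos 76° + cos 44° sin 76° = √3/2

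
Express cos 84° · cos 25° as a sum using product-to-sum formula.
cos 84° cos 25° = (1/2)[cos(84°-25°) + cos(84°+25°)]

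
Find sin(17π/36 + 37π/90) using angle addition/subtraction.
sin(17π/36 + 37π/90) = sin 17π/36 cos 37π/90 + cos 17π/36 sin 37π/90 = 0.3584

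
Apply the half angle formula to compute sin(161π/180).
sin(161π/180) = √((1 - cos 161π/90)/2) = 0.3256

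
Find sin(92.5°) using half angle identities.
sin(92.5°) = √((1 - cos 185°)/2) = 0.999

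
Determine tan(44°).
tan(44°) = 0.9657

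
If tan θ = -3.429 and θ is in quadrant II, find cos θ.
cos θ = -0.28 (using tan²θ + 1 = sec²θ)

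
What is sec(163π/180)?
sec(163π/180) = -1.046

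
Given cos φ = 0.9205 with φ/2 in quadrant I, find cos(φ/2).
cos(φ/2) = ±√((1 + cos φ)/2); positive since φ/2 ∈ QI, so cos(φ/2) = 0.9799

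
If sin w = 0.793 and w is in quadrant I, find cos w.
cos w = 0.6092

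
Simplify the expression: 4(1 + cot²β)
4(1 + cot²β) = 4(csc²β) (using Pythagorean identity)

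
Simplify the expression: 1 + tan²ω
1 + tan²ω = sec²ω (using Pythagorean identity)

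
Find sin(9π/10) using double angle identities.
sin(9π/10) = 2 sin 9π/20 cos 9π/20 = 0.309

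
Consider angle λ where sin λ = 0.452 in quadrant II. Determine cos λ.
cos λ = ±√(1 - sin²λ) = -0.892 (negative in QII)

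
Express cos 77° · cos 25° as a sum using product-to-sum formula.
cos 77° cos 25° = (1/2)[cos(77°-25°) + cos(77°+25°)]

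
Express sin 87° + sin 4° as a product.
sin 87° + sin 4° = 2 sin(45.5°) cos(41.5°)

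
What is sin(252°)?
sin(252°) = -0.9511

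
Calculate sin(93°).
sin(93°) = 0.9986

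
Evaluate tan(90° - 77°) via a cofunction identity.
tan(90° - 77°) = cot(77°) = 0.2309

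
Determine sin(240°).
sin(240°) = -√3/2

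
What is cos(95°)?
cos(95°) = -0.08716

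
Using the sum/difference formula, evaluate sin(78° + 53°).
sin(78° + 53°) = sin 78° cos 53° + cos 78° sin 53° = 0.7547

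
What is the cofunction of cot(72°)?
cot(72°) = tan(90° - 72°) = tan(18°)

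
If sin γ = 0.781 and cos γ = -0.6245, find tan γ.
tan γ = sin γ / cos γ = -1.251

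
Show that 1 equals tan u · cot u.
RHS = (sin u/cos u) · (cos u/sin u) = 1 = LHS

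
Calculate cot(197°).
cot(197°) = 3.271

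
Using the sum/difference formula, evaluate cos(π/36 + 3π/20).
cos(π/36 + 3π/20) = cos π/36 cos 3π/20 - sin π/36 sin 3π/20 = 0.848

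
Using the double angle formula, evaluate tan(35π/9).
tan(35π/9) = 2 tan 35π/18 / (1 - tan²35π/18) = -0.364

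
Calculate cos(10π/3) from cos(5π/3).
cos(10π/3) = cos²5π/3 - sin²5π/3 = -1/2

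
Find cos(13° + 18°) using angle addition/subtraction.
cos(13° + 18°) = cos 13° cos 18° - sin 13° sin 18° = 0.8572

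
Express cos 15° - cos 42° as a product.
cos 15° - cos 42° = -2 sin(28.5°) sin(-13.5°)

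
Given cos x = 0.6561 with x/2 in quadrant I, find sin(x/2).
sin(x/2) = ±√((1 - cos x)/2); positive since x/2 ∈ QI, so sin(x/2) = 0.4147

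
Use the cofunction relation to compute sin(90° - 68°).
sin(90° - 68°) = cos(68°) = 0.3746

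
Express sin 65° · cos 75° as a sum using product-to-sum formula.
sin 65° cos 75° = (1/2)[sin(65°+75°) + sin(65°-75°)]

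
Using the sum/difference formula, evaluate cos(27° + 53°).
cos(27° + 53°) = cos 27° cos 53° - sin 27° sin 53° = 0.1736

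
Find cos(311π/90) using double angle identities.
cos(311π/90) = cos²311π/180 - sin²311π/180 = -0.1392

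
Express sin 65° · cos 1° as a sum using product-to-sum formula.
sin 65° cos 1° = (1/2)[sin(65°+1°) + sin(65°-1°)]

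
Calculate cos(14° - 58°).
cos(14° - 58°) = cos 14° cos 58° + sin 14° sin 58° = 0.7193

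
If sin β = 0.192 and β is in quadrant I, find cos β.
cos β = 0.9814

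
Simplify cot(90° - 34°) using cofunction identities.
cot(90° - 34°) = tan(34°)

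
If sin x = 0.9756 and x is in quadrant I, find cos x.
cos x = 0.2196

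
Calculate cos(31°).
cos(31°) = 0.8572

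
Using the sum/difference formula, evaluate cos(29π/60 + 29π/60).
cos(29π/60 + 29π/60) = cos 29π/60 cos 29π/60 - sin 29π/60 sin 29π/60 = -0.9945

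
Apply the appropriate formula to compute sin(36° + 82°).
sin(36° + 82°) = sin 36° cos 82° + cos 36° sin 82° = 0.8829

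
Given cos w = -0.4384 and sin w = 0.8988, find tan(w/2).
tan(w/2) = sin w / (1 + cos w) = 1.6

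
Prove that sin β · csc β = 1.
LHS = sin β · (1/sin β) = 1 = RHS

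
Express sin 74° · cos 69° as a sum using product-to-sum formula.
sin 74° cos 69° = (1/2)[sin(74°+69°) + sin(74°-69°)]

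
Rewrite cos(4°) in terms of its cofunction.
cos(4°) = sin(90° - 4°) = sin(86°)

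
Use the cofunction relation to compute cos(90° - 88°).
cos(90° - 88°) = sin(88°) = 0.9994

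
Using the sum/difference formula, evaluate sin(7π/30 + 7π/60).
sin(7π/30 + 7π/60) = sin 7π/30 cos 7π/60 + cos 7π/30 sin 7π/60 = 0.891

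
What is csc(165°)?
csc(165°) = 3.864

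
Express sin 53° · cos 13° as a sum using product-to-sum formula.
sin 53° cos 13° = (1/2)[sin(53°+13°) + sin(53°-13°)]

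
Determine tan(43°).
tan(43°) = 0.9325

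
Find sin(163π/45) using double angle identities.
sin(163π/45) = 2 sin 163π/90 cos 163π/90 = -0.9272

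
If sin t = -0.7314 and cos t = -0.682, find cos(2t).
cos(2t) = cos²t - sin²t = -0.06982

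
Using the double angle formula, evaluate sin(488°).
sin(488°) = 2 sin 244° cos 244° = 0.788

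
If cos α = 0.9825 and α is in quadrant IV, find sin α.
sin α = -0.1863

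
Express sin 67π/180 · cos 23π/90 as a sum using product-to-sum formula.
sin 67π/180 cos 23π/90 = (1/2)[sin(67π/180+23π/90) + sin(67π/180-23π/90)]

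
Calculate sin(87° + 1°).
sin(87° + 1°) = sin 87° cos 1° + cos 87° sin 1° = 0.9994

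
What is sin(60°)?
sin(60°) = √3/2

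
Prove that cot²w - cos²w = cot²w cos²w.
LHS = cos²w/sin²w - cos²w = cos²w(1/sin²w - 1) = cos²w · (1 - sin²w)/sin²w = cos²w · cos²w/sin²w = cos²w · cot²w = RHS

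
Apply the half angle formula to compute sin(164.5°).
sin(164.5°) = √((1 - cos 329°)/2) = 0.2672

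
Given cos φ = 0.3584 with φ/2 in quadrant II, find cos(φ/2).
cos(φ/2) = ±√((1 + cos φ)/2); negative since φ/2 ∈ QII, so cos(φ/2) = -0.8241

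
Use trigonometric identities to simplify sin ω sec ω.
sin ω sec ω = tan ω (using Reciprocal + quotient)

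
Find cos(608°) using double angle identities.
cos(608°) = cos²304° - sin²304° = -0.3746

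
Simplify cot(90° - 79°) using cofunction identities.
cot(90° - 79°) = tan(79°)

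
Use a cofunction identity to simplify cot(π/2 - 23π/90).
cot(π/2 - 23π/90) = tan(23π/90)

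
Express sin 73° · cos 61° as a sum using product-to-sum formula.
sin 73° cos 61° = (1/2)[sin(73°+61°) + sin(73°-61°)]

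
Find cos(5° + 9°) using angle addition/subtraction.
cos(5° + 9°) = cos 5° cos 9° - sin 5° sin 9° = 0.9703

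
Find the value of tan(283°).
tan(283°) = -4.331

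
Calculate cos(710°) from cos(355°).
cos(710°) = cos²355° - sin²355° = 0.9848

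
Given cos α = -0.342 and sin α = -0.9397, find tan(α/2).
tan(α/2) = sin α / (1 + cos α) = -1.428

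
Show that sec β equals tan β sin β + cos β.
RHS = sin²β/cos β + cos β = (sin²β + cos²β)/cos β = 1/cos β = sec β = LHS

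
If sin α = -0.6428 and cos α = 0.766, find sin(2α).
sin(2α) = 2 sin α cos α = -0.9848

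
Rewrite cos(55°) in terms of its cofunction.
cos(55°) = sin(90° - 55°) = sin(35°)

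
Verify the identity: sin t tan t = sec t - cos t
RHS = 1/cos t - cos t = (1 - cos²t)/cos t = sin²t/cos t = sin t · (sin t/cos t) = sin t tan t = LHS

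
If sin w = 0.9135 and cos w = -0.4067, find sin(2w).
sin(2w) = 2 sin w cos w = -0.743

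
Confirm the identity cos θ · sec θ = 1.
LHS = cos θ · (1/cos θ) = 1 = RHS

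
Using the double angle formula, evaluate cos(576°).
cos(576°) = cos²288° - sin²288° = -0.809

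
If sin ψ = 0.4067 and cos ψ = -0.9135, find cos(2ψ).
cos(2ψ) = cos²ψ - sin²ψ = 0.6691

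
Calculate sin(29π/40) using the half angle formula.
sin(29π/40) = √((1 - cos 29π/20)/2) = 0.7604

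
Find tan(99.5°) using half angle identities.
tan(99.5°) = sin 199° / (1 + cos 199°) = -5.976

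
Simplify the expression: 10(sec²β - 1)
10(sec²β - 1) = 10(tan²β) (using Pythagorean identity)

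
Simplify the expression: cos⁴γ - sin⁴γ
cos⁴γ - sin⁴γ = cos(2γ) (using Factoring + double angle)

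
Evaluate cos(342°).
cos(342°) = 0.9511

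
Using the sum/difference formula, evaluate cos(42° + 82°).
cos(42° + 82°) = cos 42° cos 82° - sin 42° sin 82° = -0.5592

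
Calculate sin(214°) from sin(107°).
sin(214°) = 2 sin 107° cos 107° = -0.5592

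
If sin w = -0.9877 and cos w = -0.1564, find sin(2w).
sin(2w) = 2 sin w cos w = 0.309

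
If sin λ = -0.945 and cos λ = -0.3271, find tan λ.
tan λ = sin λ / cos λ = 2.889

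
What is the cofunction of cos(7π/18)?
cos(7π/18) = sin(π/2 - 7π/18) = sin(π/9)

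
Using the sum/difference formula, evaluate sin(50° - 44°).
sin(50° - 44°) = sin 50° cos 44° - cos 50° sin 44° = 0.1045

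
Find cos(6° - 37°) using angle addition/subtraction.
cos(6° - 37°) = cos 6° cos 37° + sin 6° sin 37° = 0.8572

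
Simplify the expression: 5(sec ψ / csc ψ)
5(sec ψ / csc ψ) = 5(tan ψ) (using Reciprocal identities)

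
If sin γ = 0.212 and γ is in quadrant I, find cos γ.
cos γ = 0.9773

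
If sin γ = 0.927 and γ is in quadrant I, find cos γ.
cos γ = 0.3751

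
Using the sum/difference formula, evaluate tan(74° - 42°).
tan(74° - 42°) = (tan 74° - tan 42°)/(1 + tan 74° tan 42°) = 0.6249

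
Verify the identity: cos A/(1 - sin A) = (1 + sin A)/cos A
RHS = (1 + sin A)(1 - sin A) / (cos A(1 - sin A)) = (1 - sin²A) / (cos A(1 - sin A)) = cos²A / (cos A(1 - sin A)) = cos A/(1 - sin A) = LHS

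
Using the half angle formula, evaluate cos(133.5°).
cos(133.5°) = -√((1 + cos 267°)/2) = -0.6884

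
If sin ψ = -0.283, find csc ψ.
csc ψ = 1/sin ψ = -3.534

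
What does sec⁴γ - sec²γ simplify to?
sec⁴γ - sec²γ = tan⁴γ + tan²γ (using Pythagorean)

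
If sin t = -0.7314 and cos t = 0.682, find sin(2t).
sin(2t) = 2 sin t cos t = -0.9976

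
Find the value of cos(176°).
cos(176°) = -0.9976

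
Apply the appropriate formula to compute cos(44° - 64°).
cos(44° - 64°) = cos 44° cos 64° + sin 44° sin 64° = 0.9397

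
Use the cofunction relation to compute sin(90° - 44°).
sin(90° - 44°) = cos(44°) = 0.7193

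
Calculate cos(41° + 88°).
cos(41° + 88°) = cos 41° cos 88° - sin 41° sin 88° = -0.6293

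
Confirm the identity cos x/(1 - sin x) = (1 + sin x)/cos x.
RHS = (1 + sin x)(1 - sin x) / (cos x(1 - sin x)) = (1 - sin²x) / (cos x(1 - sin x)) = cos²x / (cos x(1 - sin x)) = cos x/(1 - sin x) = LHS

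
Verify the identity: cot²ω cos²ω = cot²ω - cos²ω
RHS = cos²ω/sin²ω - cos²ω = cos²ω(1/sin²ω - 1) = cos²ω · (1 - sin²ω)/sin²ω = cos²ω · cos²ω/sin²ω = cos²ω · cot²ω = LHS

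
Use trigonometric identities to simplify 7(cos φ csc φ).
7(cos φ csc φ) = 7(cot φ) (using Reciprocal + quotient)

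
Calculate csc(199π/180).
csc(199π/180) = -3.072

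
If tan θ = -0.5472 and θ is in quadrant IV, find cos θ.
cos θ = 0.8773 (using tan²θ + 1 = sec²θ)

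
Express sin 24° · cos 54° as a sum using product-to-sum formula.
sin 24° cos 54° = (1/2)[sin(24°+54°) + sin(24°-54°)]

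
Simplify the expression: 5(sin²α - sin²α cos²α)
5(sin²α - sin²α cos²α) = 5(sin⁴α) (using Factoring)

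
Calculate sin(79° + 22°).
sin(79° + 22°) = sin 79° cos 22° + cos 79° sin 22° = 0.9816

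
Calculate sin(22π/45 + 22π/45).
sin(22π/45 + 22π/45) = sin 22π/45 cos 22π/45 + cos 22π/45 sin 22π/45 = 0.06976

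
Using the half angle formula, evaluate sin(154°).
sin(154°) = √((1 - cos 308°)/2) = 0.4384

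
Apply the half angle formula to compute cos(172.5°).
cos(172.5°) = -√((1 + cos 345°)/2) = -0.9914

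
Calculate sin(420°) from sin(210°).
sin(420°) = 2 sin 210° cos 210° = √3/2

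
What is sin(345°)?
sin(345°) = -(√6-√2)/4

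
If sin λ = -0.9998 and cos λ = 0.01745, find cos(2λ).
cos(2λ) = cos²λ - sin²λ = -0.9993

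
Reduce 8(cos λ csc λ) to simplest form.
8(cos λ csc λ) = 8(cot λ) (using Reciprocal + quotient)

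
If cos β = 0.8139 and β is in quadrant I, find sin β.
sin β = 0.581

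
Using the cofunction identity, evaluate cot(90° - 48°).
cot(90° - 48°) = tan(48°) = 1.111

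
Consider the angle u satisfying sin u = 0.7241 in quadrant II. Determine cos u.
cos u = ±√(1 - sin²u) = -0.6897 (negative in QII)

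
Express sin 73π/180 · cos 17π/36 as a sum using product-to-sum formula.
sin 73π/180 cos 17π/36 = (1/2)[sin(73π/180+17π/36) + sin(73π/180-17π/36)]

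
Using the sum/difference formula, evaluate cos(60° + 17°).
cos(60° + 17°) = cos 60° cos 17° - sin 60° sin 17° = 0.225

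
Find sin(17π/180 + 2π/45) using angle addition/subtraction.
sin(17π/180 + 2π/45) = sin 17π/180 cos 2π/45 + cos 17π/180 sin 2π/45 = 0.4226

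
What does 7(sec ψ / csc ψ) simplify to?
7(sec ψ / csc ψ) = 7(tan ψ) (using Reciprocal identities)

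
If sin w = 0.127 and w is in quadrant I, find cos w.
cos w = 0.9919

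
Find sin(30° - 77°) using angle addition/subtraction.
sin(30° - 77°) = sin 30° cos 77° - cos 30° sin 77° = -0.7314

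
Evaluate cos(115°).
cos(115°) = -0.4226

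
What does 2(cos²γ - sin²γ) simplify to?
2(cos²γ - sin²γ) = 2(cos(2γ)) (using Double angle)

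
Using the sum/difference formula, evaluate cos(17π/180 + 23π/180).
cos(17π/180 + 23π/180) = cos 17π/180 cos 23π/180 - sin 17π/180 sin 23π/180 = 0.766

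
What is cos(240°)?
cos(240°) = -1/2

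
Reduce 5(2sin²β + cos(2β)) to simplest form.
5(2sin²β + cos(2β)) = 5 (using Double angle)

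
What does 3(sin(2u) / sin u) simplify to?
3(sin(2u) / sin u) = 3(2 cos u) (using Double angle)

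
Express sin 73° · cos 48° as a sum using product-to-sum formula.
sin 73° cos 48° = (1/2)[sin(73°+48°) + sin(73°-48°)]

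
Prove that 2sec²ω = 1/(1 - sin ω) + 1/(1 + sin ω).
RHS = [(1 + sin ω) + (1 - sin ω)] / [(1 - sin ω)(1 + sin ω)] = 2/(1 - sin²ω) = 2/cos²ω = 2sec²ω = LHS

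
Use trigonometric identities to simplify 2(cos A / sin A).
2(cos A / sin A) = 2(cot A) (using Quotient identity)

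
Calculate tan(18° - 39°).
tan(18° - 39°) = (tan 18° - tan 39°)/(1 + tan 18° tan 39°) = -0.3839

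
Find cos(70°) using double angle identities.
cos(70°) = 1 - 2sin²35° = 0.342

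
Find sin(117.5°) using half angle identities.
sin(117.5°) = √((1 - cos 235°)/2) = 0.887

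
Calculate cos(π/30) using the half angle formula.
cos(π/30) = √((1 + cos π/15)/2) = 0.9945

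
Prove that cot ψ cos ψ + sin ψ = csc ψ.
LHS = cos²ψ/sin ψ + sin ψ = (cos²ψ + sin²ψ)/sin ψ = 1/sin ψ = csc ψ = RHS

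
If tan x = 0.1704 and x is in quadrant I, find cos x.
cos x = 0.9858 (using tan²x + 1 = sec²x)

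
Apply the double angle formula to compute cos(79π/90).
cos(79π/90) = cos²79π/180 - sin²79π/180 = -0.9272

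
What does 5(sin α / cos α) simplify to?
5(sin α / cos α) = 5(tan α) (using Quotient identity)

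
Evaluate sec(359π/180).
sec(359π/180) = 1.0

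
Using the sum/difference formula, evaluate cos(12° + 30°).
cos(12° + 30°) = cos 12° cos 30° - sin 12° sin 30° = 0.7431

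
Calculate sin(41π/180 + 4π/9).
sin(41π/180 + 4π/9) = sin 41π/180 cos 4π/9 + cos 41π/180 sin 4π/9 = 0.8572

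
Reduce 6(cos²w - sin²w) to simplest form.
6(cos²w - sin²w) = 6(cos(2w)) (using Double angle)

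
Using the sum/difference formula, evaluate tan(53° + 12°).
tan(53° + 12°) = (tan 53° + tan 12°)/(1 - tan 53° tan 12°) = 2.145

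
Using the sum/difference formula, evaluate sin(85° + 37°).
sin(85° + 37°) = sin 85° cos 37° + cos 85° sin 37° = 0.848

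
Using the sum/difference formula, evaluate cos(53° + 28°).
cos(53° + 28°) = cos 53° cos 28° - sin 53° sin 28° = 0.1564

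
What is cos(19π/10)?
cos(19π/10) = 0.9511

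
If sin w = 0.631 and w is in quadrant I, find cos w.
cos w = 0.7758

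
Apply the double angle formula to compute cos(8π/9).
cos(8π/9) = cos²4π/9 - sin²4π/9 = -0.9397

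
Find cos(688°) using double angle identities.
cos(688°) = cos²344° - sin²344° = 0.848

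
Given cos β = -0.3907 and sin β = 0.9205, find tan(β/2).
tan(β/2) = sin β / (1 + cos β) = 1.511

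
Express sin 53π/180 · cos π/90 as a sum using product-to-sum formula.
sin 53π/180 cos π/90 = (1/2)[sin(53π/180+π/90) + sin(53π/180-π/90)]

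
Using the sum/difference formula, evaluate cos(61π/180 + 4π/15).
cos(61π/180 + 4π/15) = cos 61π/180 cos 4π/15 - sin 61π/180 sin 4π/15 = -0.3256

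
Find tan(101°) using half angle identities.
tan(101°) = sin 202° / (1 + cos 202°) = -5.145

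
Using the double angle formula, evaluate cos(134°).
cos(134°) = cos²67° - sin²67° = -0.6947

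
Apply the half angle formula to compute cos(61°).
cos(61°) = √((1 + cos 122°)/2) = 0.4848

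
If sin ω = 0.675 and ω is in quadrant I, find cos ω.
cos ω = 0.7378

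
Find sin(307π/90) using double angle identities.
sin(307π/90) = 2 sin 307π/180 cos 307π/180 = -0.9613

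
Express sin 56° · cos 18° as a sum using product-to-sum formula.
sin 56° cos 18° = (1/2)[sin(56°+18°) + sin(56°-18°)]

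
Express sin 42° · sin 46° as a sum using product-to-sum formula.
sin 42° sin 46° = (1/2)[cos(42°-46°) - cos(42°+46°)]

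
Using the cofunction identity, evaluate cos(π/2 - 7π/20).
cos(π/2 - 7π/20) = sin(7π/20) = 0.891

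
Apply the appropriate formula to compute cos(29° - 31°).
cos(29° - 31°) = cos 29° cos 31° + sin 29° sin 31° = 0.9994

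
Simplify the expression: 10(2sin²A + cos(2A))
10(2sin²A + cos(2A)) = 10 (using Double angle)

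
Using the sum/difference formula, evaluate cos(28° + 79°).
cos(28° + 79°) = cos 28° cos 79° - sin 28° sin 79° = -0.2924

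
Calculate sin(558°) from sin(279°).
sin(558°) = 2 sin 279° cos 279° = -0.309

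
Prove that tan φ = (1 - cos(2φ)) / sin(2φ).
RHS = 2sin²φ / (2 sin φ cos φ) = sin φ/cos φ = tan φ = LHS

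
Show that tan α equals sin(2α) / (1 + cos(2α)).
RHS = 2 sin α cos α / (2cos²α) = sin α/cos α = tan α = LHS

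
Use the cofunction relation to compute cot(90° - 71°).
cot(90° - 71°) = tan(71°) = 2.904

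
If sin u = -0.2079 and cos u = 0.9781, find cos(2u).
cos(2u) = cos²u - sin²u = 0.9135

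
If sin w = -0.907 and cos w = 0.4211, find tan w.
tan w = sin w / cos w = -2.154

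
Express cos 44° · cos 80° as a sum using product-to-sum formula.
cos 44° cos 80° = (1/2)[cos(44°-80°) + cos(44°+80°)]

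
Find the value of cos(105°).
cos(105°) = -(√6-√2)/4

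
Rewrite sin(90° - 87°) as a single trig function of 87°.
sin(90° - 87°) = cos(87°)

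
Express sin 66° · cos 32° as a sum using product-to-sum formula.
sin 66° cos 32° = (1/2)[sin(66°+32°) + sin(66°-32°)]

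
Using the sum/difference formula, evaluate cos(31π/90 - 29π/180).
cos(31π/90 - 29π/180) = cos 31π/90 cos 29π/180 + sin 31π/90 sin 29π/180 = 0.8387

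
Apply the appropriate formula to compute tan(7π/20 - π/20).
tan(7π/20 - π/20) = (tan 7π/20 - tan π/20)/(1 + tan 7π/20 tan π/20) = 1.376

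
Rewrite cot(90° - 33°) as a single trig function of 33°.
cot(90° - 33°) = tan(33°)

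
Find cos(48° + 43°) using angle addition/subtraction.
cos(48° + 43°) = cos 48° cos 43° - sin 48° sin 43° = -0.01745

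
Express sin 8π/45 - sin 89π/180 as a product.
sin 8π/45 - sin 89π/180 = 2 cos(121π/360) sin(-19π/120)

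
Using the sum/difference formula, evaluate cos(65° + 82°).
cos(65° + 82°) = cos 65° cos 82° - sin 65° sin 82° = -0.8387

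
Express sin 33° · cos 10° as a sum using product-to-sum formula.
sin 33° cos 10° = (1/2)[sin(33°+10°) + sin(33°-10°)]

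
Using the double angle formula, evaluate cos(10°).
cos(10°) = cos²5° - sin²5° = 0.9848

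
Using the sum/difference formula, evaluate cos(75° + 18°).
cos(75° + 18°) = cos 75° cos 18° - sin 75° sin 18° = -0.05234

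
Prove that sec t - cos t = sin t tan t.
LHS = 1/cos t - cos t = (1 - cos²t)/cos t = sin²t/cos t = sin t · (sin t/cos t) = sin t tan t = RHS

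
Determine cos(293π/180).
cos(293π/180) = 0.3907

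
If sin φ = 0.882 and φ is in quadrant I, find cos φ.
cos φ = 0.4712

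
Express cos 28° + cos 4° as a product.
cos 28° + cos 4° = 2 cos(16°) cos(12°)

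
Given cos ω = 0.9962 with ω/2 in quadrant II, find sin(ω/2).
sin(ω/2) = ±√((1 - cos ω)/2); positive since ω/2 ∈ QII, so sin(ω/2) = 0.04359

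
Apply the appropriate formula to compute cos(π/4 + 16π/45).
cos(π/4 + 16π/45) = cos π/4 cos 16π/45 - sin π/4 sin 16π/45 = -0.3256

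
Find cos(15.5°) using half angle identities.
cos(15.5°) = √((1 + cos 31°)/2) = 0.9636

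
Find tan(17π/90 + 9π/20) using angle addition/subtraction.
tan(17π/90 + 9π/20) = (tan 17π/90 + tan 9π/20)/(1 - tan 17π/90 tan 9π/20) = -2.145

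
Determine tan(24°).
tan(24°) = 0.4452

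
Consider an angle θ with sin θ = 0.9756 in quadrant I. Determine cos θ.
cos θ = √(1 - sin²θ) = 0.2196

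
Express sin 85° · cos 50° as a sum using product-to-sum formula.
sin 85° cos 50° = (1/2)[sin(85°+50°) + sin(85°-50°)]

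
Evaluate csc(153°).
csc(153°) = 2.203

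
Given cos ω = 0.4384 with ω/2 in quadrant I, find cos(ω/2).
cos(ω/2) = ±√((1 + cos ω)/2); positive since ω/2 ∈ QI, so cos(ω/2) = 0.8481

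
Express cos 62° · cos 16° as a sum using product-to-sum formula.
cos 62° cos 16° = (1/2)[cos(62°-16°) + cos(62°+16°)]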